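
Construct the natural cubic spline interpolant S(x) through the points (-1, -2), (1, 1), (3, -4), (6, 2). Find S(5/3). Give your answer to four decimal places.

-0.3977

With m_i denoting the second derivative at x_i, h_i = 2, 2, 3, and Δ_i = (y_(i+1) − y_i)/h_i = 3/2, -5/2, 2:
  2·m_0 + 8·m_1 + 2·m_2 = 6(Δ_1 - Δ_0) = -24
  2·m_1 + 10·m_2 + 3·m_3 = 6(Δ_2 - Δ_1) = 27
Natural end conditions: m_0 = m_3 = 0.
Forward elimination and back-substitution give m_0 = 0, m_1 = -147/38, m_2 = 66/19, m_3 = 0.
On [1, 3], S(x) = 1 - 41/38·(x - 1) - 147/76·(x - 1)² + 93/152·(x - 1)³.
With (x - 1) = 2/3: S(5/3) = -68/171.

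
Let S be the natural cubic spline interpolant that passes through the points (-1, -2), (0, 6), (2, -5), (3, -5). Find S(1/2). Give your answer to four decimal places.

With M_i denoting the second derivative at x_i, h_i = 1, 2, 1, and Δ_i = (y_(i+1) − y_i)/h_i = 8, -11/2, 0:
  1·M_0 + 6·M_1 + 2·M_2 = 6(Δ_1 - Δ_0) = -81
  2·M_1 + 6·M_2 + 1·M_3 = 6(Δ_2 - Δ_1) = 33
Natural end conditions: M_0 = M_3 = 0.
Forward elimination and back-substitution give M_0 = 0, M_1 = -69/4, M_2 = 45/4, M_3 = 0.
On [0, 2], S(x) = 6 + 9/4·x - 69/8·x² + 19/8·x³.
With x = 1/2: S(1/2) = 337/64.

5.2656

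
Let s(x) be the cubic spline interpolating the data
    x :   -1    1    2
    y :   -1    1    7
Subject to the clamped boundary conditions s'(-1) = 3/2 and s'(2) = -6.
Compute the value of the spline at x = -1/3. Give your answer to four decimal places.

With σ_i denoting the second derivative at x_i, h_i = 2, 1, and Δ_i = (y_(i+1) − y_i)/h_i = 1, 6:
  2·σ_0 + 6·σ_1 + 1·σ_2 = 6(Δ_1 - Δ_0) = 30
Clamped end conditions give two more equations: 2h_0·σ_0 + h_0·σ_1 = 6(Δ_0 - s'(-1)) = -3 and h_1·σ_1 + 2h_1·σ_2 = 6(s'(2) - Δ_1) = -72.
Hence σ_0 = -33/4, σ_1 = 15, σ_2 = -87/2.
On [-1, 1], s(x) = -1 + 3/2·(x + 1) - 33/8·(x + 1)² + 31/16·(x + 1)³.
With (x + 1) = 2/3: s(-1/3) = -34/27.

-1.2593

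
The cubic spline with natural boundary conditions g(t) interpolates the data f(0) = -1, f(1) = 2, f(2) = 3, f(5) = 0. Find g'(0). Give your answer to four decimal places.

Put σ_i = g'' at the i-th knot. Here h = (1, 1, 3) and Δ = (3, 1, -1), so the interior equations h_(i-1)·σ_(i-1) + 2(h_(i-1)+h_i)·σ_i + h_i·σ_(i+1) = 6(Δ_i − Δ_(i-1)) read
  1·σ_0 + 4·σ_1 + 1·σ_2 = 6(Δ_1 - Δ_0) = -12
  1·σ_1 + 8·σ_2 + 3·σ_3 = 6(Δ_2 - Δ_1) = -12
Natural end conditions: σ_0 = σ_3 = 0.
Solving the tridiagonal system: σ_0 = 0, σ_1 = -84/31, σ_2 = -36/31, σ_3 = 0.
On [0, 1], g'(t) = b_0 + 2c_0·t + 3d_0·t² with b_0 = Δ_0 - h_0(2σ_0 + σ_1)/6 = 107/31, c_0 = σ_0/2 = 0, d_0 = (σ_1 - σ_0)/(6h_0) = -14/31. So g'(0) = 107/31.

3.4516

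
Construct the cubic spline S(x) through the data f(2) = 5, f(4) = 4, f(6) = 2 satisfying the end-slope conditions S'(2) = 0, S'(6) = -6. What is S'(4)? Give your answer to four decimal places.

0.3750

Put σ_i = S'' at the i-th knot. Here h = (2, 2) and Δ = (-1/2, -1), so the interior equations h_(i-1)·σ_(i-1) + 2(h_(i-1)+h_i)·σ_i + h_i·σ_(i+1) = 6(Δ_i − Δ_(i-1)) read
  2·σ_0 + 8·σ_1 + 2·σ_2 = 6(Δ_1 - Δ_0) = -3
Clamped end conditions give two more equations: 2h_0·σ_0 + h_0·σ_1 = 6(Δ_0 - S'(2)) = -3 and h_1·σ_1 + 2h_1·σ_2 = 6(S'(6) - Δ_1) = -30.
Solving the tridiagonal system: σ_0 = -15/8, σ_1 = 9/4, σ_2 = -69/8.
On [4, 6], S'(x) = b_1 + 2c_1·(x - 4) + 3d_1·(x - 4)² with b_1 = Δ_1 - h_1(2σ_1 + σ_2)/6 = 3/8, c_1 = σ_1/2 = 9/8, d_1 = (σ_2 - σ_1)/(6h_1) = -29/32. So S'(4) = 3/8.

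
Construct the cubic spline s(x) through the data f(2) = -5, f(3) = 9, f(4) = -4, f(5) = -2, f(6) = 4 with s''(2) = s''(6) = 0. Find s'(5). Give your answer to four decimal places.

Put M_i = s'' at the i-th knot. Here h = (1, 1, 1, 1) and Δ = (14, -13, 2, 6), so the interior equations h_(i-1)·M_(i-1) + 2(h_(i-1)+h_i)·M_i + h_i·M_(i+1) = 6(Δ_i − Δ_(i-1)) read
  1·M_0 + 4·M_1 + 1·M_2 = 6(Δ_1 - Δ_0) = -162
  1·M_1 + 4·M_2 + 1·M_3 = 6(Δ_2 - Δ_1) = 90
  1·M_2 + 4·M_3 + 1·M_4 = 6(Δ_3 - Δ_2) = 24
Natural end conditions: M_0 = M_4 = 0.
Forward elimination and back-substitution give M_0 = 0, M_1 = -1383/28, M_2 = 249/7, M_3 = -81/28, M_4 = 0.
On [5, 6], s'(x) = b_3 + 2c_3·(x - 5) + 3d_3·(x - 5)² with b_3 = Δ_3 - h_3(2M_3 + M_4)/6 = 195/28, c_3 = M_3/2 = -81/56, d_3 = (M_4 - M_3)/(6h_3) = 27/56. So s'(5) = 195/28.

6.9643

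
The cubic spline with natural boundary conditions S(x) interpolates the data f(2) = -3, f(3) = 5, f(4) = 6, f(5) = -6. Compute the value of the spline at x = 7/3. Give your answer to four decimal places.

Let M_i = S''(x_i). Step sizes h_i = 1, 1, 1; slopes of the chords Δ_i = (y_(i+1) - y_i)/h_i = 8, 1, -12.
  1·M_0 + 4·M_1 + 1·M_2 = 6(Δ_1 - Δ_0) = -42
  1·M_1 + 4·M_2 + 1·M_3 = 6(Δ_2 - Δ_1) = -78
Natural end conditions: M_0 = M_3 = 0.
Forward elimination and back-substitution give M_0 = 0, M_1 = -6, M_2 = -18, M_3 = 0.
On [2, 3], S(x) = -3 + 9·(x - 2) + 0·(x - 2)² - 1·(x - 2)³.
With (x - 2) = 1/3: S(7/3) = -1/27.

-0.0370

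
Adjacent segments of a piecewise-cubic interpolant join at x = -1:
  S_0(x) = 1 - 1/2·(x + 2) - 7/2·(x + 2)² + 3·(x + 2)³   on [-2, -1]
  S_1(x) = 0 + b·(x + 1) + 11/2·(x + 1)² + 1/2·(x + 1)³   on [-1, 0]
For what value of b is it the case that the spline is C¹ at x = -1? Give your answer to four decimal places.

1.5000

S_0'(x) = -1/2 - 7·(x + 2) + 9·(x + 2)², so S_0'(-1) = 3/2. On the right, S_1'(-1) = b, so b = 3/2.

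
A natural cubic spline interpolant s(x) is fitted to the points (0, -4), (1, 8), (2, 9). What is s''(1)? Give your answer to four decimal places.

-16.5000

With σ_i denoting the second derivative at x_i, h_i = 1, 1, and Δ_i = (y_(i+1) − y_i)/h_i = 12, 1:
  1·σ_0 + 4·σ_1 + 1·σ_2 = 6(Δ_1 - Δ_0) = -66
Natural end conditions: σ_0 = σ_2 = 0.
Solving the tridiagonal system: σ_0 = 0, σ_1 = -33/2, σ_2 = 0.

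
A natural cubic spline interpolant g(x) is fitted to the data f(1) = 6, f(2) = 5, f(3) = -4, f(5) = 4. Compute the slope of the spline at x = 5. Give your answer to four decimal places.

Write M_i for g''(x_i). With h_i = 1, 1, 2 and divided differences Δ_i = -1, -9, 4, the continuity of g' gives the tridiagonal system
  1·M_0 + 4·M_1 + 1·M_2 = 6(Δ_1 - Δ_0) = -48
  1·M_1 + 6·M_2 + 2·M_3 = 6(Δ_2 - Δ_1) = 78
Natural end conditions: M_0 = M_3 = 0.
Solving: M_0 = 0, M_1 = -366/23, M_2 = 360/23, M_3 = 0.
On [3, 5], g'(x) = b_2 + 2c_2·(x - 3) + 3d_2·(x - 3)² with b_2 = Δ_2 - h_2(2M_2 + M_3)/6 = -148/23, c_2 = M_2/2 = 180/23, d_2 = (M_3 - M_2)/(6h_2) = -30/23. So g'(5) = 212/23.

9.2174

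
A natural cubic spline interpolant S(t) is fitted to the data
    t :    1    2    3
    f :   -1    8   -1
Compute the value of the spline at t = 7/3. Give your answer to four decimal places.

6.6667

Put σ_i = S'' at the i-th knot. Here h = (1, 1) and Δ = (9, -9), so the interior equations h_(i-1)·σ_(i-1) + 2(h_(i-1)+h_i)·σ_i + h_i·σ_(i+1) = 6(Δ_i − Δ_(i-1)) read
  1·σ_0 + 4·σ_1 + 1·σ_2 = 6(Δ_1 - Δ_0) = -108
Natural end conditions: σ_0 = σ_2 = 0.
Hence σ_0 = 0, σ_1 = -27, σ_2 = 0.
On [2, 3], S(t) = 8 + 0·(t - 2) - 27/2·(t - 2)² + 9/2·(t - 2)³.
With (t - 2) = 1/3: S(7/3) = 20/3.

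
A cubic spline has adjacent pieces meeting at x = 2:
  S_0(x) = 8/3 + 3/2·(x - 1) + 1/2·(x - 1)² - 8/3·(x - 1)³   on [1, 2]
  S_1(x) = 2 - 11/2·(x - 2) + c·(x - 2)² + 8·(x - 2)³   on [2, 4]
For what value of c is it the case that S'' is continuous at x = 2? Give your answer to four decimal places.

-7.5000

S_0''(x) = 1 - 16·(x - 1), so S_0''(2) = -15. On the right, S_1''(2) = 2c, so c = -15/2.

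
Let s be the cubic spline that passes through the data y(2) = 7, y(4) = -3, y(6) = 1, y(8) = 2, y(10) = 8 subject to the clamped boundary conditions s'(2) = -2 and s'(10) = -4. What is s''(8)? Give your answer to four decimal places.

6.5536

Let σ_i = s''(x_i). Step sizes h_i = 2, 2, 2, 2; slopes of the chords Δ_i = (y_(i+1) - y_i)/h_i = -5, 2, 1/2, 3.
  2·σ_0 + 8·σ_1 + 2·σ_2 = 6(Δ_1 - Δ_0) = 42
  2·σ_1 + 8·σ_2 + 2·σ_3 = 6(Δ_2 - Δ_1) = -9
  2·σ_2 + 8·σ_3 + 2·σ_4 = 6(Δ_3 - Δ_2) = 15
Clamped end conditions give two more equations: 2h_0·σ_0 + h_0·σ_1 = 6(Δ_0 - s'(2)) = -18 and h_3·σ_3 + 2h_3·σ_4 = 6(s'(10) - Δ_3) = -42.
Forward elimination and back-substitution give σ_0 = -991/112, σ_1 = 487/56, σ_2 = -79/16, σ_3 = 367/56, σ_4 = -1543/112.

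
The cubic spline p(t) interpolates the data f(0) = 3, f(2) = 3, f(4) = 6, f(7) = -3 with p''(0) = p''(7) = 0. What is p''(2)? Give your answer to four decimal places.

Put M_i = p'' at the i-th knot. Here h = (2, 2, 3) and Δ = (0, 3/2, -3), so the interior equations h_(i-1)·M_(i-1) + 2(h_(i-1)+h_i)·M_i + h_i·M_(i+1) = 6(Δ_i − Δ_(i-1)) read
  2·M_0 + 8·M_1 + 2·M_2 = 6(Δ_1 - Δ_0) = 9
  2·M_1 + 10·M_2 + 3·M_3 = 6(Δ_2 - Δ_1) = -27
Natural end conditions: M_0 = M_3 = 0.
Solving the tridiagonal system: M_0 = 0, M_1 = 36/19, M_2 = -117/38, M_3 = 0.

1.8947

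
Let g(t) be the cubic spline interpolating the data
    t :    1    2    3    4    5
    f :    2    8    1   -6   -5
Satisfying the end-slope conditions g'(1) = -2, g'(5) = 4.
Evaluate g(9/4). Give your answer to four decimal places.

With M_i denoting the second derivative at x_i, h_i = 1, 1, 1, 1, and Δ_i = (y_(i+1) − y_i)/h_i = 6, -7, -7, 1:
  1·M_0 + 4·M_1 + 1·M_2 = 6(Δ_1 - Δ_0) = -78
  1·M_1 + 4·M_2 + 1·M_3 = 6(Δ_2 - Δ_1) = 0
  1·M_2 + 4·M_3 + 1·M_4 = 6(Δ_3 - Δ_2) = 48
Clamped end conditions give two more equations: 2h_0·M_0 + h_0·M_1 = 6(Δ_0 - g'(1)) = 48 and h_3·M_3 + 2h_3·M_4 = 6(g'(5) - Δ_3) = 18.
Hence M_0 = 1101/28, M_1 = -429/14, M_2 = 21/4, M_3 = 135/14, M_4 = 117/28.
On [2, 3], g(t) = 8 + 131/56·(t - 2) - 429/28·(t - 2)² + 335/56·(t - 2)³.
With (t - 2) = 1/4: g(9/4) = 3953/512.

7.7207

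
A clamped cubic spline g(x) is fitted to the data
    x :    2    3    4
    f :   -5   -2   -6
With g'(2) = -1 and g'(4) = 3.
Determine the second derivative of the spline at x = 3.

Put M_i = g'' at the i-th knot. Here h = (1, 1) and Δ = (3, -4), so the interior equations h_(i-1)·M_(i-1) + 2(h_(i-1)+h_i)·M_i + h_i·M_(i+1) = 6(Δ_i − Δ_(i-1)) read
  1·M_0 + 4·M_1 + 1·M_2 = 6(Δ_1 - Δ_0) = -42
Clamped end conditions give two more equations: 2h_0·M_0 + h_0·M_1 = 6(Δ_0 - g'(2)) = 24 and h_1·M_1 + 2h_1·M_2 = 6(g'(4) - Δ_1) = 42.
Hence M_0 = 49/2, M_1 = -25, M_2 = 67/2.

-25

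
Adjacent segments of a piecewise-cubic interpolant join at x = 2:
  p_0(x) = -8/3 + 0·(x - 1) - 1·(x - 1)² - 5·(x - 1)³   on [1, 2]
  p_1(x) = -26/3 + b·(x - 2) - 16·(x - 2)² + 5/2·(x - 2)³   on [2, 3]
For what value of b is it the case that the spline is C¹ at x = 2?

-17

p_0'(x) = 0 - 2·(x - 1) - 15·(x - 1)², so p_0'(2) = -17. On the right, p_1'(2) = b, so b = -17.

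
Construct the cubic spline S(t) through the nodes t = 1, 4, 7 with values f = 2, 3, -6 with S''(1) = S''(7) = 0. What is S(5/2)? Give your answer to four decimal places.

With σ_i denoting the second derivative at x_i, h_i = 3, 3, and Δ_i = (y_(i+1) − y_i)/h_i = 1/3, -3:
  3·σ_0 + 12·σ_1 + 3·σ_2 = 6(Δ_1 - Δ_0) = -20
Natural end conditions: σ_0 = σ_2 = 0.
Solving the tridiagonal system: σ_0 = 0, σ_1 = -5/3, σ_2 = 0.
On [1, 4], S(t) = 2 + 7/6·(t - 1) + 0·(t - 1)² - 5/54·(t - 1)³.
With (t - 1) = 3/2: S(5/2) = 55/16.

3.4375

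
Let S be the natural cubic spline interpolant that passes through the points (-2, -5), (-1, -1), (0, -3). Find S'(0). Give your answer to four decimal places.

Write σ_i for S''(x_i). With h_i = 1, 1 and divided differences Δ_i = 4, -2, the continuity of S' gives the tridiagonal system
  1·σ_0 + 4·σ_1 + 1·σ_2 = 6(Δ_1 - Δ_0) = -36
Natural end conditions: σ_0 = σ_2 = 0.
Forward elimination and back-substitution give σ_0 = 0, σ_1 = -9, σ_2 = 0.
On [-1, 0], S'(t) = b_1 + 2c_1·(t + 1) + 3d_1·(t + 1)² with b_1 = Δ_1 - h_1(2σ_1 + σ_2)/6 = 1, c_1 = σ_1/2 = -9/2, d_1 = (σ_2 - σ_1)/(6h_1) = 3/2. So S'(0) = -7/2.

-3.5000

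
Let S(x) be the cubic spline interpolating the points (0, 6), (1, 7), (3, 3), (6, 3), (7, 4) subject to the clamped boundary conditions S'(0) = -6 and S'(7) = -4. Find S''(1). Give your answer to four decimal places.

-7.8919

With M_i denoting the second derivative at x_i, h_i = 1, 2, 3, 1, and Δ_i = (y_(i+1) − y_i)/h_i = 1, -2, 0, 1:
  1·M_0 + 6·M_1 + 2·M_2 = 6(Δ_1 - Δ_0) = -18
  2·M_1 + 10·M_2 + 3·M_3 = 6(Δ_2 - Δ_1) = 12
  3·M_2 + 8·M_3 + 1·M_4 = 6(Δ_3 - Δ_2) = 6
Clamped end conditions give two more equations: 2h_0·M_0 + h_0·M_1 = 6(Δ_0 - S'(0)) = 42 and h_3·M_3 + 2h_3·M_4 = 6(S'(7) - Δ_3) = -30.
Hence M_0 = 923/37, M_1 = -292/37, M_2 = 163/74, M_3 = 71/37, M_4 = -1181/74.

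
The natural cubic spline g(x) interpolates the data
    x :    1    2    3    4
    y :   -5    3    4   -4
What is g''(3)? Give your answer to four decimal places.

With M_i denoting the second derivative at x_i, h_i = 1, 1, 1, and Δ_i = (y_(i+1) − y_i)/h_i = 8, 1, -8:
  1·M_0 + 4·M_1 + 1·M_2 = 6(Δ_1 - Δ_0) = -42
  1·M_1 + 4·M_2 + 1·M_3 = 6(Δ_2 - Δ_1) = -54
Natural end conditions: M_0 = M_3 = 0.
Forward elimination and back-substitution give M_0 = 0, M_1 = -38/5, M_2 = -58/5, M_3 = 0.

-11.6000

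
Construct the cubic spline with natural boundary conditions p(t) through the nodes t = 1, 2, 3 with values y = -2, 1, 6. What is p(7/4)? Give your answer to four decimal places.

0.0859

With M_i denoting the second derivative at x_i, h_i = 1, 1, and Δ_i = (y_(i+1) − y_i)/h_i = 3, 5:
  1·M_0 + 4·M_1 + 1·M_2 = 6(Δ_1 - Δ_0) = 12
Natural end conditions: M_0 = M_2 = 0.
Forward elimination and back-substitution give M_0 = 0, M_1 = 3, M_2 = 0.
On [1, 2], p(t) = -2 + 5/2·(t - 1) + 0·(t - 1)² + 1/2·(t - 1)³.
With (t - 1) = 3/4: p(7/4) = 11/128.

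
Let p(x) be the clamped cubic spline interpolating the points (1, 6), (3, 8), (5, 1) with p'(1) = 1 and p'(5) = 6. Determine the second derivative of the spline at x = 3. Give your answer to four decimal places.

With σ_i denoting the second derivative at x_i, h_i = 2, 2, and Δ_i = (y_(i+1) − y_i)/h_i = 1, -7/2:
  2·σ_0 + 8·σ_1 + 2·σ_2 = 6(Δ_1 - Δ_0) = -27
Clamped end conditions give two more equations: 2h_0·σ_0 + h_0·σ_1 = 6(Δ_0 - p'(1)) = 0 and h_1·σ_1 + 2h_1·σ_2 = 6(p'(5) - Δ_1) = 57.
Hence σ_0 = 37/8, σ_1 = -37/4, σ_2 = 151/8.

-9.2500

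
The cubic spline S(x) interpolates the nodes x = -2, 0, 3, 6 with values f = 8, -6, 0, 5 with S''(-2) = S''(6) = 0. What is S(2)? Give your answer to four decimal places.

Write M_i for S''(x_i). With h_i = 2, 3, 3 and divided differences Δ_i = -7, 2, 5/3, the continuity of S' gives the tridiagonal system
  2·M_0 + 10·M_1 + 3·M_2 = 6(Δ_1 - Δ_0) = 54
  3·M_1 + 12·M_2 + 3·M_3 = 6(Δ_2 - Δ_1) = -2
Natural end conditions: M_0 = M_3 = 0.
Forward elimination and back-substitution give M_0 = 0, M_1 = 218/37, M_2 = -182/111, M_3 = 0.
On [0, 3], S(x) = -6 - 341/111·x + 109/37·x² - 418/999·x³.
With x = 2: S(2) = -3704/999.

-3.7077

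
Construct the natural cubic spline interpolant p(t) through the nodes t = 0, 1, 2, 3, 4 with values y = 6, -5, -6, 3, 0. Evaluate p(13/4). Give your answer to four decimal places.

3.4805

With M_i denoting the second derivative at x_i, h_i = 1, 1, 1, 1, and Δ_i = (y_(i+1) − y_i)/h_i = -11, -1, 9, -3:
  1·M_0 + 4·M_1 + 1·M_2 = 6(Δ_1 - Δ_0) = 60
  1·M_1 + 4·M_2 + 1·M_3 = 6(Δ_2 - Δ_1) = 60
  1·M_2 + 4·M_3 + 1·M_4 = 6(Δ_3 - Δ_2) = -72
Natural end conditions: M_0 = M_4 = 0.
Solving: M_0 = 0, M_1 = 21/2, M_2 = 18, M_3 = -45/2, M_4 = 0.
On [3, 4], p(t) = 3 + 9/2·(t - 3) - 45/4·(t - 3)² + 15/4·(t - 3)³.
With (t - 3) = 1/4: p(13/4) = 891/256.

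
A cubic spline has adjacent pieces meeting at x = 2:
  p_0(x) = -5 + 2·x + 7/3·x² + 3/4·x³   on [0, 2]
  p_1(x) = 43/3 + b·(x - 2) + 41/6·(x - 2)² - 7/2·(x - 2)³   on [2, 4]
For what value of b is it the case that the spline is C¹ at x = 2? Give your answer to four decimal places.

p_0'(x) = 2 + 14/3·x + 9/4·x², so p_0'(2) = 61/3. On the right, p_1'(2) = b, so b = 61/3.

20.3333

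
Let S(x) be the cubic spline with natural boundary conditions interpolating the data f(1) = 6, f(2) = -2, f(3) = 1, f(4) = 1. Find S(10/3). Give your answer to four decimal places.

1.5679

With σ_i denoting the second derivative at x_i, h_i = 1, 1, 1, and Δ_i = (y_(i+1) − y_i)/h_i = -8, 3, 0:
  1·σ_0 + 4·σ_1 + 1·σ_2 = 6(Δ_1 - Δ_0) = 66
  1·σ_1 + 4·σ_2 + 1·σ_3 = 6(Δ_2 - Δ_1) = -18
Natural end conditions: σ_0 = σ_3 = 0.
Solving the tridiagonal system: σ_0 = 0, σ_1 = 94/5, σ_2 = -46/5, σ_3 = 0.
On [3, 4], S(x) = 1 + 46/15·(x - 3) - 23/5·(x - 3)² + 23/15·(x - 3)³.
With (x - 3) = 1/3: S(10/3) = 127/81.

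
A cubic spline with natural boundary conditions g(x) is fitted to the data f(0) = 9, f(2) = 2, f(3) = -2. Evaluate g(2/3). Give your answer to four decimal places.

6.7654

Write M_i for g''(x_i). With h_i = 2, 1 and divided differences Δ_i = -7/2, -4, the continuity of g' gives the tridiagonal system
  2·M_0 + 6·M_1 + 1·M_2 = 6(Δ_1 - Δ_0) = -3
Natural end conditions: M_0 = M_2 = 0.
Hence M_0 = 0, M_1 = -1/2, M_2 = 0.
On [0, 2], g(x) = 9 - 10/3·x + 0·x² - 1/24·x³.
With x = 2/3: g(2/3) = 548/81.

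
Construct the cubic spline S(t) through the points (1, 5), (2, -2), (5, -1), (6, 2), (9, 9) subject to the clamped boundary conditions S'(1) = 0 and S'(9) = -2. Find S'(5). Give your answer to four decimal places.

Let m_i = S''(x_i). Step sizes h_i = 1, 3, 1, 3; slopes of the chords Δ_i = (y_(i+1) - y_i)/h_i = -7, 1/3, 3, 7/3.
  1·m_0 + 8·m_1 + 3·m_2 = 6(Δ_1 - Δ_0) = 44
  3·m_1 + 8·m_2 + 1·m_3 = 6(Δ_2 - Δ_1) = 16
  1·m_2 + 8·m_3 + 3·m_4 = 6(Δ_3 - Δ_2) = -4
Clamped end conditions give two more equations: 2h_0·m_0 + h_0·m_1 = 6(Δ_0 - S'(1)) = -42 and h_3·m_3 + 2h_3·m_4 = 6(S'(9) - Δ_3) = -26.
Solving: m_0 = -2773/108, m_1 = 505/54, m_2 = -185/108, m_3 = 89/54, m_4 = -557/108.
On [5, 6], S'(t) = b_2 + 2c_2·(t - 5) + 3d_2·(t - 5)² with b_2 = Δ_2 - h_2(2m_2 + m_3)/6 = 89/27, c_2 = m_2/2 = -185/216, d_2 = (m_3 - m_2)/(6h_2) = 121/216. So S'(5) = 89/27.

3.2963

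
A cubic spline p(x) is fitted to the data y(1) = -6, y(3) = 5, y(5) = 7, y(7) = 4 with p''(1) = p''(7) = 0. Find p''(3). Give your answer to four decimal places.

With M_i denoting the second derivative at x_i, h_i = 2, 2, 2, and Δ_i = (y_(i+1) − y_i)/h_i = 11/2, 1, -3/2:
  2·M_0 + 8·M_1 + 2·M_2 = 6(Δ_1 - Δ_0) = -27
  2·M_1 + 8·M_2 + 2·M_3 = 6(Δ_2 - Δ_1) = -15
Natural end conditions: M_0 = M_3 = 0.
Solving the tridiagonal system: M_0 = 0, M_1 = -31/10, M_2 = -11/10, M_3 = 0.

-3.1000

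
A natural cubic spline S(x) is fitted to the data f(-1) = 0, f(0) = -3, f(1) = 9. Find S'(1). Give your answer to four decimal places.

Put σ_i = S'' at the i-th knot. Here h = (1, 1) and Δ = (-3, 12), so the interior equations h_(i-1)·σ_(i-1) + 2(h_(i-1)+h_i)·σ_i + h_i·σ_(i+1) = 6(Δ_i − Δ_(i-1)) read
  1·σ_0 + 4·σ_1 + 1·σ_2 = 6(Δ_1 - Δ_0) = 90
Natural end conditions: σ_0 = σ_2 = 0.
Solving the tridiagonal system: σ_0 = 0, σ_1 = 45/2, σ_2 = 0.
On [0, 1], S'(x) = b_1 + 2c_1·x + 3d_1·x² with b_1 = Δ_1 - h_1(2σ_1 + σ_2)/6 = 9/2, c_1 = σ_1/2 = 45/4, d_1 = (σ_2 - σ_1)/(6h_1) = -15/4. So S'(1) = 63/4.

15.7500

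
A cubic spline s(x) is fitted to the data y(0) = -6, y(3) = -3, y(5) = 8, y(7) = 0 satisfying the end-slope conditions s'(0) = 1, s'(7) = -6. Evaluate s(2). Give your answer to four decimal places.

Write σ_i for s''(x_i). With h_i = 3, 2, 2 and divided differences Δ_i = 1, 11/2, -4, the continuity of s' gives the tridiagonal system
  3·σ_0 + 10·σ_1 + 2·σ_2 = 6(Δ_1 - Δ_0) = 27
  2·σ_1 + 8·σ_2 + 2·σ_3 = 6(Δ_2 - Δ_1) = -57
Clamped end conditions give two more equations: 2h_0·σ_0 + h_0·σ_1 = 6(Δ_0 - s'(0)) = 0 and h_2·σ_2 + 2h_2·σ_3 = 6(s'(7) - Δ_2) = -12.
Forward elimination and back-substitution give σ_0 = -97/37, σ_1 = 194/37, σ_2 = -325/37, σ_3 = 103/74.
On [0, 3], s(x) = -6 + 1·x - 97/74·x² + 97/222·x³.
With x = 2: s(2) = -638/111.

-5.7477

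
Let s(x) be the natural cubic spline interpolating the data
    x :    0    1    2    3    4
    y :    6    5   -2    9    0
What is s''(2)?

Put σ_i = s'' at the i-th knot. Here h = (1, 1, 1, 1) and Δ = (-1, -7, 11, -9), so the interior equations h_(i-1)·σ_(i-1) + 2(h_(i-1)+h_i)·σ_i + h_i·σ_(i+1) = 6(Δ_i − Δ_(i-1)) read
  1·σ_0 + 4·σ_1 + 1·σ_2 = 6(Δ_1 - Δ_0) = -36
  1·σ_1 + 4·σ_2 + 1·σ_3 = 6(Δ_2 - Δ_1) = 108
  1·σ_2 + 4·σ_3 + 1·σ_4 = 6(Δ_3 - Δ_2) = -120
Natural end conditions: σ_0 = σ_4 = 0.
Solving: σ_0 = 0, σ_1 = -39/2, σ_2 = 42, σ_3 = -81/2, σ_4 = 0.

42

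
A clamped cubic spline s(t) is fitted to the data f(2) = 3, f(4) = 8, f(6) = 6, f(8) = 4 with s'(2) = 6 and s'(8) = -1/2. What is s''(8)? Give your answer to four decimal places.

Write M_i for s''(x_i). With h_i = 2, 2, 2 and divided differences Δ_i = 5/2, -1, -1, the continuity of s' gives the tridiagonal system
  2·M_0 + 8·M_1 + 2·M_2 = 6(Δ_1 - Δ_0) = -21
  2·M_1 + 8·M_2 + 2·M_3 = 6(Δ_2 - Δ_1) = 0
Clamped end conditions give two more equations: 2h_0·M_0 + h_0·M_1 = 6(Δ_0 - s'(2)) = -21 and h_2·M_2 + 2h_2·M_3 = 6(s'(8) - Δ_2) = 3.
Solving the tridiagonal system: M_0 = -67/15, M_1 = -47/30, M_2 = 7/30, M_3 = 19/30.

0.6333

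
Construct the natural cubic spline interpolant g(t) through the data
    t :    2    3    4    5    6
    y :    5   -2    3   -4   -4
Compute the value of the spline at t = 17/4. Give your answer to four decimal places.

Put M_i = g'' at the i-th knot. Here h = (1, 1, 1, 1) and Δ = (-7, 5, -7, 0), so the interior equations h_(i-1)·M_(i-1) + 2(h_(i-1)+h_i)·M_i + h_i·M_(i+1) = 6(Δ_i − Δ_(i-1)) read
  1·M_0 + 4·M_1 + 1·M_2 = 6(Δ_1 - Δ_0) = 72
  1·M_1 + 4·M_2 + 1·M_3 = 6(Δ_2 - Δ_1) = -72
  1·M_2 + 4·M_3 + 1·M_4 = 6(Δ_3 - Δ_2) = 42
Natural end conditions: M_0 = M_4 = 0.
Hence M_0 = 0, M_1 = 705/28, M_2 = -201/7, M_3 = 495/28, M_4 = 0.
On [4, 5], g(t) = 3 - 3/8·(t - 4) - 201/14·(t - 4)² + 433/56·(t - 4)³.
With (t - 4) = 1/4: g(17/4) = 7633/3584.

2.1297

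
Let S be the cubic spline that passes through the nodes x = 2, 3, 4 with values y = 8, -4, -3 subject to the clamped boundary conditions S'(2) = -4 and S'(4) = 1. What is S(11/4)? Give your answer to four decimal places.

With M_i denoting the second derivative at x_i, h_i = 1, 1, and Δ_i = (y_(i+1) − y_i)/h_i = -12, 1:
  1·M_0 + 4·M_1 + 1·M_2 = 6(Δ_1 - Δ_0) = 78
Clamped end conditions give two more equations: 2h_0·M_0 + h_0·M_1 = 6(Δ_0 - S'(2)) = -48 and h_1·M_1 + 2h_1·M_2 = 6(S'(4) - Δ_1) = 0.
Forward elimination and back-substitution give M_0 = -41, M_1 = 34, M_2 = -17.
On [2, 3], S(x) = 8 - 4·(x - 2) - 41/2·(x - 2)² + 25/2·(x - 2)³.
With (x - 2) = 3/4: S(11/4) = -161/128.

-1.2578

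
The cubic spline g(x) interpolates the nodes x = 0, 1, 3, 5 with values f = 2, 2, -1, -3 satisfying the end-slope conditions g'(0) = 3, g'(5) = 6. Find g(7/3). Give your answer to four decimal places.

With m_i denoting the second derivative at x_i, h_i = 1, 2, 2, and Δ_i = (y_(i+1) − y_i)/h_i = 0, -3/2, -1:
  1·m_0 + 6·m_1 + 2·m_2 = 6(Δ_1 - Δ_0) = -9
  2·m_1 + 8·m_2 + 2·m_3 = 6(Δ_2 - Δ_1) = 3
Clamped end conditions give two more equations: 2h_0·m_0 + h_0·m_1 = 6(Δ_0 - g'(0)) = -18 and h_2·m_2 + 2h_2·m_3 = 6(g'(5) - Δ_2) = 42.
Hence m_0 = -219/23, m_1 = 24/23, m_2 = -66/23, m_3 = 549/46.
On [1, 3], g(x) = 2 - 57/46·(x - 1) + 12/23·(x - 1)² - 15/46·(x - 1)³.
With (x - 1) = 4/3: g(7/3) = 104/207.

0.5024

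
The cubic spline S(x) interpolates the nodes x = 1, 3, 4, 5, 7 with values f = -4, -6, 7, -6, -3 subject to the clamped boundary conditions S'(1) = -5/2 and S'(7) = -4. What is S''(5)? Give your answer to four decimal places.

With σ_i denoting the second derivative at x_i, h_i = 2, 1, 1, 2, and Δ_i = (y_(i+1) − y_i)/h_i = -1, 13, -13, 3/2:
  2·σ_0 + 6·σ_1 + 1·σ_2 = 6(Δ_1 - Δ_0) = 84
  1·σ_1 + 4·σ_2 + 1·σ_3 = 6(Δ_2 - Δ_1) = -156
  1·σ_2 + 6·σ_3 + 2·σ_4 = 6(Δ_3 - Δ_2) = 87
Clamped end conditions give two more equations: 2h_0·σ_0 + h_0·σ_1 = 6(Δ_0 - S'(1)) = 9 and h_3·σ_3 + 2h_3·σ_4 = 6(S'(7) - Δ_3) = -33.
Hence σ_0 = -221/20, σ_1 = 133/5, σ_2 = -107/2, σ_3 = 157/5, σ_4 = -479/20.

31.4000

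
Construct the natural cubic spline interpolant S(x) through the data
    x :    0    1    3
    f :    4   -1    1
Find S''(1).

Write σ_i for S''(x_i). With h_i = 1, 2 and divided differences Δ_i = -5, 1, the continuity of S' gives the tridiagonal system
  1·σ_0 + 6·σ_1 + 2·σ_2 = 6(Δ_1 - Δ_0) = 36
Natural end conditions: σ_0 = σ_2 = 0.
Hence σ_0 = 0, σ_1 = 6, σ_2 = 0.

6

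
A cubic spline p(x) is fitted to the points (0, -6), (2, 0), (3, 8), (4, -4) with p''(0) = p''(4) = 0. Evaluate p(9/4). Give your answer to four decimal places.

Let M_i = p''(x_i). Step sizes h_i = 2, 1, 1; slopes of the chords Δ_i = (y_(i+1) - y_i)/h_i = 3, 8, -12.
  2·M_0 + 6·M_1 + 1·M_2 = 6(Δ_1 - Δ_0) = 30
  1·M_1 + 4·M_2 + 1·M_3 = 6(Δ_2 - Δ_1) = -120
Natural end conditions: M_0 = M_3 = 0.
Solving: M_0 = 0, M_1 = 240/23, M_2 = -750/23, M_3 = 0.
On [2, 3], p(x) = 0 + 229/23·(x - 2) + 120/23·(x - 2)² - 165/23·(x - 2)³.
With (x - 2) = 1/4: p(9/4) = 173/64.

2.7031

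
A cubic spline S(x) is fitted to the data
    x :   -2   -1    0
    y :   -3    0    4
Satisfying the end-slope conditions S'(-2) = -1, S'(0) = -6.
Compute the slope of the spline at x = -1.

7

Let M_i = S''(x_i). Step sizes h_i = 1, 1; slopes of the chords Δ_i = (y_(i+1) - y_i)/h_i = 3, 4.
  1·M_0 + 4·M_1 + 1·M_2 = 6(Δ_1 - Δ_0) = 6
Clamped end conditions give two more equations: 2h_0·M_0 + h_0·M_1 = 6(Δ_0 - S'(-2)) = 24 and h_1·M_1 + 2h_1·M_2 = 6(S'(0) - Δ_1) = -60.
Forward elimination and back-substitution give M_0 = 8, M_1 = 8, M_2 = -34.
On [-1, 0], S'(x) = b_1 + 2c_1·(x + 1) + 3d_1·(x + 1)² with b_1 = Δ_1 - h_1(2M_1 + M_2)/6 = 7, c_1 = M_1/2 = 4, d_1 = (M_2 - M_1)/(6h_1) = -7. So S'(-1) = 7.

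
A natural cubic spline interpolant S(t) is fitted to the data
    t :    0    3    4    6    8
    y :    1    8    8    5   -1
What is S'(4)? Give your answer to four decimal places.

With m_i denoting the second derivative at x_i, h_i = 3, 1, 2, 2, and Δ_i = (y_(i+1) − y_i)/h_i = 7/3, 0, -3/2, -3:
  3·m_0 + 8·m_1 + 1·m_2 = 6(Δ_1 - Δ_0) = -14
  1·m_1 + 6·m_2 + 2·m_3 = 6(Δ_2 - Δ_1) = -9
  2·m_2 + 8·m_3 + 2·m_4 = 6(Δ_3 - Δ_2) = -9
Natural end conditions: m_0 = m_4 = 0.
Hence m_0 = 0, m_1 = -281/172, m_2 = -40/43, m_3 = -307/344, m_4 = 0.
On [4, 6], S'(t) = b_2 + 2c_2·(t - 4) + 3d_2·(t - 4)² with b_2 = Δ_2 - h_2(2m_2 + m_3)/6 = -601/1032, c_2 = m_2/2 = -20/43, d_2 = (m_3 - m_2)/(6h_2) = 13/4128. So S'(4) = -601/1032.

-0.5824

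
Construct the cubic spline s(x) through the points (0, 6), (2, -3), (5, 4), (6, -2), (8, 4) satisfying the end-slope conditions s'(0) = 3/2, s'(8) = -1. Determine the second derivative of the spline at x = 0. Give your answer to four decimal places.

-14.3088

Let M_i = s''(x_i). Step sizes h_i = 2, 3, 1, 2; slopes of the chords Δ_i = (y_(i+1) - y_i)/h_i = -9/2, 7/3, -6, 3.
  2·M_0 + 10·M_1 + 3·M_2 = 6(Δ_1 - Δ_0) = 41
  3·M_1 + 8·M_2 + 1·M_3 = 6(Δ_2 - Δ_1) = -50
  1·M_2 + 6·M_3 + 2·M_4 = 6(Δ_3 - Δ_2) = 54
Clamped end conditions give two more equations: 2h_0·M_0 + h_0·M_1 = 6(Δ_0 - s'(0)) = -36 and h_3·M_3 + 2h_3·M_4 = 6(s'(8) - Δ_3) = -24.
Solving: M_0 = -973/68, M_1 = 361/34, M_2 = -1243/102, M_3 = 1595/102, M_4 = -2819/204.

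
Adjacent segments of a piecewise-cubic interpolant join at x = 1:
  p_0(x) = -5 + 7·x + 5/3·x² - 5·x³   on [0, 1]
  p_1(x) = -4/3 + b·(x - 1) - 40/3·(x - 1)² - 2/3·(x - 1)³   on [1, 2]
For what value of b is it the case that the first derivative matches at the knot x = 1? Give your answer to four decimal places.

-4.6667

p_0'(x) = 7 + 10/3·x - 15·x², so p_0'(1) = -14/3. On the right, p_1'(1) = b, so b = -14/3.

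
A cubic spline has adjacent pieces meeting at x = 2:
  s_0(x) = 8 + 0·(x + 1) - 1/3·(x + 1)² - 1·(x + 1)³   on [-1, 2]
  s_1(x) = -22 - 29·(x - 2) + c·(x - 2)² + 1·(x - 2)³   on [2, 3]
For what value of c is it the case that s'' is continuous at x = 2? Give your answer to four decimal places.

s_0''(x) = -2/3 - 6·(x + 1), so s_0''(2) = -56/3. On the right, s_1''(2) = 2c, so c = -28/3.

-9.3333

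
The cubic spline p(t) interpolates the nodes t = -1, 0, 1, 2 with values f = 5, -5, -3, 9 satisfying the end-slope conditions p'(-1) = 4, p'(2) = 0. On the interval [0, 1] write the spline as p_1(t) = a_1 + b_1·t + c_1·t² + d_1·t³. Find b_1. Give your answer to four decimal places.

-10.2667

Write M_i for p''(x_i). With h_i = 1, 1, 1 and divided differences Δ_i = -10, 2, 12, the continuity of p' gives the tridiagonal system
  1·M_0 + 4·M_1 + 1·M_2 = 6(Δ_1 - Δ_0) = 72
  1·M_1 + 4·M_2 + 1·M_3 = 6(Δ_2 - Δ_1) = 60
Clamped end conditions give two more equations: 2h_0·M_0 + h_0·M_1 = 6(Δ_0 - p'(-1)) = -84 and h_2·M_2 + 2h_2·M_3 = 6(p'(2) - Δ_2) = -72.
Solving the tridiagonal system: M_0 = -832/15, M_1 = 404/15, M_2 = 296/15, M_3 = -688/15.
On [0, 1], with p_1(t) = a_1 + b_1·t + c_1·t² + d_1·t³: c_1 = M_1/2 = 202/15, d_1 = (M_2 - M_1)/(6h_1) = -6/5, b_1 = Δ_1 - h_1(2M_1 + M_2)/6 = -154/15.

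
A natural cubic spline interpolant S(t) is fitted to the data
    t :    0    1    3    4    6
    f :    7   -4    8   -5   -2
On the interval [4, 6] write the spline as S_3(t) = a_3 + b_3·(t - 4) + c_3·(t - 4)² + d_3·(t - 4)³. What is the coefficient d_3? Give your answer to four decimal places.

-1.6452

With M_i denoting the second derivative at x_i, h_i = 1, 2, 1, 2, and Δ_i = (y_(i+1) − y_i)/h_i = -11, 6, -13, 3/2:
  1·M_0 + 6·M_1 + 2·M_2 = 6(Δ_1 - Δ_0) = 102
  2·M_1 + 6·M_2 + 1·M_3 = 6(Δ_2 - Δ_1) = -114
  1·M_2 + 6·M_3 + 2·M_4 = 6(Δ_3 - Δ_2) = 87
Natural end conditions: M_0 = M_4 = 0.
Forward elimination and back-substitution give M_0 = 0, M_1 = 852/31, M_2 = -975/31, M_3 = 612/31, M_4 = 0.
On [4, 6], with S_3(t) = a_3 + b_3·(t - 4) + c_3·(t - 4)² + d_3·(t - 4)³: c_3 = M_3/2 = 306/31, d_3 = (M_4 - M_3)/(6h_3) = -51/31, b_3 = Δ_3 - h_3(2M_3 + M_4)/6 = -723/62.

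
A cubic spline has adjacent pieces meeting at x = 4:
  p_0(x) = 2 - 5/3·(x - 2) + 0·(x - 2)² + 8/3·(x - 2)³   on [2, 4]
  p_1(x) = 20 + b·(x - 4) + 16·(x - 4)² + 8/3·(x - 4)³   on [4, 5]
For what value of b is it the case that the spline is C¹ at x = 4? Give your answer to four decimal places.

30.3333

p_0'(x) = -5/3 + 0·(x - 2) + 8·(x - 2)², so p_0'(4) = 91/3. On the right, p_1'(4) = b, so b = 91/3.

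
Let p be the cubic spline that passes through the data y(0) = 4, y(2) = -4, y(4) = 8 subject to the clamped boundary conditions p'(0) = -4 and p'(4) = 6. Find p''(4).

Put M_i = p'' at the i-th knot. Here h = (2, 2) and Δ = (-4, 6), so the interior equations h_(i-1)·M_(i-1) + 2(h_(i-1)+h_i)·M_i + h_i·M_(i+1) = 6(Δ_i − Δ_(i-1)) read
  2·M_0 + 8·M_1 + 2·M_2 = 6(Δ_1 - Δ_0) = 60
Clamped end conditions give two more equations: 2h_0·M_0 + h_0·M_1 = 6(Δ_0 - p'(0)) = 0 and h_1·M_1 + 2h_1·M_2 = 6(p'(4) - Δ_1) = 0.
Solving: M_0 = -5, M_1 = 10, M_2 = -5.

-5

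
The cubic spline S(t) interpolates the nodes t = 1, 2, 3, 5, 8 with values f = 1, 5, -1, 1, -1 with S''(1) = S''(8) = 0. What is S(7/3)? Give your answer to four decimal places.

Put M_i = S'' at the i-th knot. Here h = (1, 1, 2, 3) and Δ = (4, -6, 1, -2/3), so the interior equations h_(i-1)·M_(i-1) + 2(h_(i-1)+h_i)·M_i + h_i·M_(i+1) = 6(Δ_i − Δ_(i-1)) read
  1·M_0 + 4·M_1 + 1·M_2 = 6(Δ_1 - Δ_0) = -60
  1·M_1 + 6·M_2 + 2·M_3 = 6(Δ_2 - Δ_1) = 42
  2·M_2 + 10·M_3 + 3·M_4 = 6(Δ_3 - Δ_2) = -10
Natural end conditions: M_0 = M_4 = 0.
Hence M_0 = 0, M_1 = -1900/107, M_2 = 1180/107, M_3 = -343/107, M_4 = 0.
On [2, 3], S(t) = 5 - 616/321·(t - 2) - 950/107·(t - 2)² + 1540/321·(t - 2)³.
With (t - 2) = 1/3: S(7/3) = 30781/8667.

3.5515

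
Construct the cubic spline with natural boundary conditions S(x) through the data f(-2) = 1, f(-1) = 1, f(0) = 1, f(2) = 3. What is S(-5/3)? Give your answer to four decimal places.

Write m_i for S''(x_i). With h_i = 1, 1, 2 and divided differences Δ_i = 0, 0, 1, the continuity of S' gives the tridiagonal system
  1·m_0 + 4·m_1 + 1·m_2 = 6(Δ_1 - Δ_0) = 0
  1·m_1 + 6·m_2 + 2·m_3 = 6(Δ_2 - Δ_1) = 6
Natural end conditions: m_0 = m_3 = 0.
Solving: m_0 = 0, m_1 = -6/23, m_2 = 24/23, m_3 = 0.
On [-2, -1], S(x) = 1 + 1/23·(x + 2) + 0·(x + 2)² - 1/23·(x + 2)³.
With (x + 2) = 1/3: S(-5/3) = 629/621.

1.0129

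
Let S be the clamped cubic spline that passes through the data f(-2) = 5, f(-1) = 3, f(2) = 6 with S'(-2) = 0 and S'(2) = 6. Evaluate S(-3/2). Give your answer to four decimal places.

Write m_i for S''(x_i). With h_i = 1, 3 and divided differences Δ_i = -2, 1, the continuity of S' gives the tridiagonal system
  1·m_0 + 8·m_1 + 3·m_2 = 6(Δ_1 - Δ_0) = 18
Clamped end conditions give two more equations: 2h_0·m_0 + h_0·m_1 = 6(Δ_0 - S'(-2)) = -12 and h_1·m_1 + 2h_1·m_2 = 6(S'(2) - Δ_1) = 30.
Solving the tridiagonal system: m_0 = -27/4, m_1 = 3/2, m_2 = 17/4.
On [-2, -1], S(x) = 5 + 0·(x + 2) - 27/8·(x + 2)² + 11/8·(x + 2)³.
With (x + 2) = 1/2: S(-3/2) = 277/64.

4.3281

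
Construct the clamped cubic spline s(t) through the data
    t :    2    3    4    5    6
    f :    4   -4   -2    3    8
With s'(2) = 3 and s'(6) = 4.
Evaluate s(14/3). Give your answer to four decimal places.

Let m_i = s''(x_i). Step sizes h_i = 1, 1, 1, 1; slopes of the chords Δ_i = (y_(i+1) - y_i)/h_i = -8, 2, 5, 5.
  1·m_0 + 4·m_1 + 1·m_2 = 6(Δ_1 - Δ_0) = 60
  1·m_1 + 4·m_2 + 1·m_3 = 6(Δ_2 - Δ_1) = 18
  1·m_2 + 4·m_3 + 1·m_4 = 6(Δ_3 - Δ_2) = 0
Clamped end conditions give two more equations: 2h_0·m_0 + h_0·m_1 = 6(Δ_0 - s'(2)) = -66 and h_3·m_3 + 2h_3·m_4 = 6(s'(6) - Δ_3) = -6.
Forward elimination and back-substitution give m_0 = -1307/28, m_1 = 383/14, m_2 = -11/4, m_3 = 23/14, m_4 = -107/28.
On [4, 5], s(t) = -2 + 79/14·(t - 4) - 11/8·(t - 4)² + 41/56·(t - 4)³.
With (t - 4) = 2/3: s(14/3) = 517/378.

1.3677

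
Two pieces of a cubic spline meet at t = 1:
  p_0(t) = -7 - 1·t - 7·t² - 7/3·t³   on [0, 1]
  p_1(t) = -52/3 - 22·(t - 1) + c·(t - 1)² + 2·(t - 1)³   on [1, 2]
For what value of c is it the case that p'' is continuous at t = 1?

-14

p_0''(t) = -14 - 14·t, so p_0''(1) = -28. On the right, p_1''(1) = 2c, so c = -14.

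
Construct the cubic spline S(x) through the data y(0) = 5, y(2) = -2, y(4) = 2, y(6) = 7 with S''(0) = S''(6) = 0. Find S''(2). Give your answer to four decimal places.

With m_i denoting the second derivative at x_i, h_i = 2, 2, 2, and Δ_i = (y_(i+1) − y_i)/h_i = -7/2, 2, 5/2:
  2·m_0 + 8·m_1 + 2·m_2 = 6(Δ_1 - Δ_0) = 33
  2·m_1 + 8·m_2 + 2·m_3 = 6(Δ_2 - Δ_1) = 3
Natural end conditions: m_0 = m_3 = 0.
Solving: m_0 = 0, m_1 = 43/10, m_2 = -7/10, m_3 = 0.

4.3000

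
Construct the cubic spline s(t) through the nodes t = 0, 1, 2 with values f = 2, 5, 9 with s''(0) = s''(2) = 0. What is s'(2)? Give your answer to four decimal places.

Put σ_i = s'' at the i-th knot. Here h = (1, 1) and Δ = (3, 4), so the interior equations h_(i-1)·σ_(i-1) + 2(h_(i-1)+h_i)·σ_i + h_i·σ_(i+1) = 6(Δ_i − Δ_(i-1)) read
  1·σ_0 + 4·σ_1 + 1·σ_2 = 6(Δ_1 - Δ_0) = 6
Natural end conditions: σ_0 = σ_2 = 0.
Hence σ_0 = 0, σ_1 = 3/2, σ_2 = 0.
On [1, 2], s'(t) = b_1 + 2c_1·(t - 1) + 3d_1·(t - 1)² with b_1 = Δ_1 - h_1(2σ_1 + σ_2)/6 = 7/2, c_1 = σ_1/2 = 3/4, d_1 = (σ_2 - σ_1)/(6h_1) = -1/4. So s'(2) = 17/4.

4.2500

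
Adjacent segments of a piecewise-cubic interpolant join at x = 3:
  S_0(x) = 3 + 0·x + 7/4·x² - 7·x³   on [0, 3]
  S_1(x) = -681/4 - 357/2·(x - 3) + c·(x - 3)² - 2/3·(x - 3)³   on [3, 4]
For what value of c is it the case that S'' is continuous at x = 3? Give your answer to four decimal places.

-61.2500

S_0''(x) = 7/2 - 42·x, so S_0''(3) = -245/2. On the right, S_1''(3) = 2c, so c = -245/4.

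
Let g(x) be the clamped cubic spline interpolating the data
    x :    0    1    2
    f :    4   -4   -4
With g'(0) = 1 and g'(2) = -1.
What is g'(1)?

-6

With σ_i denoting the second derivative at x_i, h_i = 1, 1, and Δ_i = (y_(i+1) − y_i)/h_i = -8, 0:
  1·σ_0 + 4·σ_1 + 1·σ_2 = 6(Δ_1 - Δ_0) = 48
Clamped end conditions give two more equations: 2h_0·σ_0 + h_0·σ_1 = 6(Δ_0 - g'(0)) = -54 and h_1·σ_1 + 2h_1·σ_2 = 6(g'(2) - Δ_1) = -6.
Solving: σ_0 = -40, σ_1 = 26, σ_2 = -16.
On [1, 2], g'(x) = b_1 + 2c_1·(x - 1) + 3d_1·(x - 1)² with b_1 = Δ_1 - h_1(2σ_1 + σ_2)/6 = -6, c_1 = σ_1/2 = 13, d_1 = (σ_2 - σ_1)/(6h_1) = -7. So g'(1) = -6.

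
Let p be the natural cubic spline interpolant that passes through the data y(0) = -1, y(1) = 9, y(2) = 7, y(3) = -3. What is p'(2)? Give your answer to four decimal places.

Let m_i = p''(x_i). Step sizes h_i = 1, 1, 1; slopes of the chords Δ_i = (y_(i+1) - y_i)/h_i = 10, -2, -10.
  1·m_0 + 4·m_1 + 1·m_2 = 6(Δ_1 - Δ_0) = -72
  1·m_1 + 4·m_2 + 1·m_3 = 6(Δ_2 - Δ_1) = -48
Natural end conditions: m_0 = m_3 = 0.
Solving: m_0 = 0, m_1 = -16, m_2 = -8, m_3 = 0.
On [2, 3], p'(x) = b_2 + 2c_2·(x - 2) + 3d_2·(x - 2)² with b_2 = Δ_2 - h_2(2m_2 + m_3)/6 = -22/3, c_2 = m_2/2 = -4, d_2 = (m_3 - m_2)/(6h_2) = 4/3. So p'(2) = -22/3.

-7.3333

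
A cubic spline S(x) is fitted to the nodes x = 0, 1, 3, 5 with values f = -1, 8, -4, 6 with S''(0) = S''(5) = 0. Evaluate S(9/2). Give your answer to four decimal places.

1.4545

Write M_i for S''(x_i). With h_i = 1, 2, 2 and divided differences Δ_i = 9, -6, 5, the continuity of S' gives the tridiagonal system
  1·M_0 + 6·M_1 + 2·M_2 = 6(Δ_1 - Δ_0) = -90
  2·M_1 + 8·M_2 + 2·M_3 = 6(Δ_2 - Δ_1) = 66
Natural end conditions: M_0 = M_3 = 0.
Forward elimination and back-substitution give M_0 = 0, M_1 = -213/11, M_2 = 144/11, M_3 = 0.
On [3, 5], S(x) = -4 - 41/11·(x - 3) + 72/11·(x - 3)² - 12/11·(x - 3)³.
With (x - 3) = 3/2: S(9/2) = 16/11.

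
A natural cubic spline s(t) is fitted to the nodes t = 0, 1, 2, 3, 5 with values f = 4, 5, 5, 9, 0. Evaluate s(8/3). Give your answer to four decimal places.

Put M_i = s'' at the i-th knot. Here h = (1, 1, 1, 2) and Δ = (1, 0, 4, -9/2), so the interior equations h_(i-1)·M_(i-1) + 2(h_(i-1)+h_i)·M_i + h_i·M_(i+1) = 6(Δ_i − Δ_(i-1)) read
  1·M_0 + 4·M_1 + 1·M_2 = 6(Δ_1 - Δ_0) = -6
  1·M_1 + 4·M_2 + 1·M_3 = 6(Δ_2 - Δ_1) = 24
  1·M_2 + 6·M_3 + 2·M_4 = 6(Δ_3 - Δ_2) = -51
Natural end conditions: M_0 = M_4 = 0.
Forward elimination and back-substitution give M_0 = 0, M_1 = -333/86, M_2 = 408/43, M_3 = -867/86, M_4 = 0.
On [2, 3], s(t) = 5 + 433/172·(t - 2) + 204/43·(t - 2)² - 561/172·(t - 2)³.
With (t - 2) = 2/3: s(8/3) = 6053/774.

7.8204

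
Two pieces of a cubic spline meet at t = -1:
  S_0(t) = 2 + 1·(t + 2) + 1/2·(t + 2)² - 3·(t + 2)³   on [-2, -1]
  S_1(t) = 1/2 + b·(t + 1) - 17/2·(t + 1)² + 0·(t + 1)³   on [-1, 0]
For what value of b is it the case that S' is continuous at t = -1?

-7

S_0'(t) = 1 + 1·(t + 2) - 9·(t + 2)², so S_0'(-1) = -7. On the right, S_1'(-1) = b, so b = -7.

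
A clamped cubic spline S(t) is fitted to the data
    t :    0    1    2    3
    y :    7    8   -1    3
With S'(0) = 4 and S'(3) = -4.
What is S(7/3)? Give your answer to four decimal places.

Put σ_i = S'' at the i-th knot. Here h = (1, 1, 1) and Δ = (1, -9, 4), so the interior equations h_(i-1)·σ_(i-1) + 2(h_(i-1)+h_i)·σ_i + h_i·σ_(i+1) = 6(Δ_i − Δ_(i-1)) read
  1·σ_0 + 4·σ_1 + 1·σ_2 = 6(Δ_1 - Δ_0) = -60
  1·σ_1 + 4·σ_2 + 1·σ_3 = 6(Δ_2 - Δ_1) = 78
Clamped end conditions give two more equations: 2h_0·σ_0 + h_0·σ_1 = 6(Δ_0 - S'(0)) = -18 and h_2·σ_2 + 2h_2·σ_3 = 6(S'(3) - Δ_2) = -48.
Hence σ_0 = 52/15, σ_1 = -374/15, σ_2 = 544/15, σ_3 = -632/15.
On [2, 3], S(t) = -1 - 16/15·(t - 2) + 272/15·(t - 2)² - 196/15·(t - 2)³.
With (t - 2) = 1/3: S(7/3) = 71/405.

0.1753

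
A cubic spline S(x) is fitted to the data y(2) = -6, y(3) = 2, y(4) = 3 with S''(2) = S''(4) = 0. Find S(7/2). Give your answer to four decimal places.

3.1563

Put m_i = S'' at the i-th knot. Here h = (1, 1) and Δ = (8, 1), so the interior equations h_(i-1)·m_(i-1) + 2(h_(i-1)+h_i)·m_i + h_i·m_(i+1) = 6(Δ_i − Δ_(i-1)) read
  1·m_0 + 4·m_1 + 1·m_2 = 6(Δ_1 - Δ_0) = -42
Natural end conditions: m_0 = m_2 = 0.
Hence m_0 = 0, m_1 = -21/2, m_2 = 0.
On [3, 4], S(x) = 2 + 9/2·(x - 3) - 21/4·(x - 3)² + 7/4·(x - 3)³.
With (x - 3) = 1/2: S(7/2) = 101/32.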